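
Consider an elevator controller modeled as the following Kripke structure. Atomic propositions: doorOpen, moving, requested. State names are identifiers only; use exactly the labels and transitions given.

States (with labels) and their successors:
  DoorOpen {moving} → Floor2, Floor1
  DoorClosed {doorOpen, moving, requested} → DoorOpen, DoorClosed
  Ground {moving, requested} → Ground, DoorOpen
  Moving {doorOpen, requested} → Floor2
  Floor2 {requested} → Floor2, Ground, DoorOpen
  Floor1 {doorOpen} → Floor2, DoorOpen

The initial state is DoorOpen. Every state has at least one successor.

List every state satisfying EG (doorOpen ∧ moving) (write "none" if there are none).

{DoorClosed}

States satisfying doorOpen ∧ moving: {DoorClosed}.
States satisfying EG (doorOpen ∧ moving): {DoorClosed}.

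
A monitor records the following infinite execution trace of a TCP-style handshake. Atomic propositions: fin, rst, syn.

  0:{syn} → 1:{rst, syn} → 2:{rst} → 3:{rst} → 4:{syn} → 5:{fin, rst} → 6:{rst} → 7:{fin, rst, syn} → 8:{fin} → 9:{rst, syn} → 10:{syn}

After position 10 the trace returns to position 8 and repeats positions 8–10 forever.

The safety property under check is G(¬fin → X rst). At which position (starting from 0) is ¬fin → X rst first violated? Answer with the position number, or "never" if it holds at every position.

3

Check ¬fin → X rst at each position in order: 0 ✓, 1 ✓, 2 ✓.
At position 3 the labels are {rst} and the next position 4 has {syn}, so ¬fin → X rst is false there. This is the first violation.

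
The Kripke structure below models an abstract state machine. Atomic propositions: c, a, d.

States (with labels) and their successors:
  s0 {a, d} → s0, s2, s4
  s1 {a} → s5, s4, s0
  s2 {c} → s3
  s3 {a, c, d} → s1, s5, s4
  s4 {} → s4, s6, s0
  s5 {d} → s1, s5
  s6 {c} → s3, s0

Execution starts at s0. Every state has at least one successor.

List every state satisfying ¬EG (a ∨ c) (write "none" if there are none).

States satisfying a ∨ c: {s0, s1, s2, s3, s6}.
States satisfying EG (a ∨ c): {s0, s1, s2, s3, s6}.
States satisfying ¬EG (a ∨ c): {s4, s5}.

{s4, s5}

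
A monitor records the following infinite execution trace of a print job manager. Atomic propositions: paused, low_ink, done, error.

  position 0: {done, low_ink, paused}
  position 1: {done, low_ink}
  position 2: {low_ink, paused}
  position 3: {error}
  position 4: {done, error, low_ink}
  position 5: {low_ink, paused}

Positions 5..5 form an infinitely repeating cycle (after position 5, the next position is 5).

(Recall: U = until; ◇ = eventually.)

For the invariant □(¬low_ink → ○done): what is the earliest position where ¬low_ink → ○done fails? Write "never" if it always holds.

never

¬low_ink → ○done holds at every position 0..5, and those are all the positions the trace ever visits, so the invariant □(¬low_ink → ○done) is never violated.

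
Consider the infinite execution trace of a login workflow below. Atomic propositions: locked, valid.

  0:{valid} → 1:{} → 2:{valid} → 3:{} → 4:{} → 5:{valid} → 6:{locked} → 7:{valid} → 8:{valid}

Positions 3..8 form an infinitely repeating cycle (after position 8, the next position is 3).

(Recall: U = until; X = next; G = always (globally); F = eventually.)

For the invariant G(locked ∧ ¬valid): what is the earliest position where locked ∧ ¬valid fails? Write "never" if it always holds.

At position 0 the labels are {valid}, so locked ∧ ¬valid is false there. This is the first violation.

0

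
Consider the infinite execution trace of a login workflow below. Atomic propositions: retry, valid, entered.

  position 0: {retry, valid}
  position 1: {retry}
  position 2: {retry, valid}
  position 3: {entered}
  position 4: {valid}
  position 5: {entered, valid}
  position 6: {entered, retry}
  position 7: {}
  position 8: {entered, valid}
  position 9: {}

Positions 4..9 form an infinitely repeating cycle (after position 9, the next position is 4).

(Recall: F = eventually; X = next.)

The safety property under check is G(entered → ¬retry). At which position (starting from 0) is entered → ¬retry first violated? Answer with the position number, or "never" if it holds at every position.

6

Check entered → ¬retry at each position in order: 0 ✓, 1 ✓, 2 ✓, 3 ✓, 4 ✓, 5 ✓.
At position 6 the labels are {entered, retry}, so entered → ¬retry is false there. This is the first violation.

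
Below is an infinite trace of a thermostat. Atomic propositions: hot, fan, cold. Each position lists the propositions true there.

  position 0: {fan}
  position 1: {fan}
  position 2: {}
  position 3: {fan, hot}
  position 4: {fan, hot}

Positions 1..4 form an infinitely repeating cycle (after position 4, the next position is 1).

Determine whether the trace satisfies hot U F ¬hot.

Holds

Walking from position 0: F ¬hot first holds at position 0, and hot holds at every earlier position along the way, so hot U F ¬hot holds.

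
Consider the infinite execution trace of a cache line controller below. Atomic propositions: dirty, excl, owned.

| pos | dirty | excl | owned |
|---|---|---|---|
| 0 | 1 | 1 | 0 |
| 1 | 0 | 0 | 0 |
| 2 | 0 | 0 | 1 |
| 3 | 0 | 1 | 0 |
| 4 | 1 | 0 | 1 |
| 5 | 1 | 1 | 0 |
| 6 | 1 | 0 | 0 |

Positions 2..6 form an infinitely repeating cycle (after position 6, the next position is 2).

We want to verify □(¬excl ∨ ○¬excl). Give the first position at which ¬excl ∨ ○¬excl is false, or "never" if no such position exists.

never

¬excl ∨ ○¬excl holds at every position 0..6, and those are all the positions the trace ever visits, so the invariant □(¬excl ∨ ○¬excl) is never violated.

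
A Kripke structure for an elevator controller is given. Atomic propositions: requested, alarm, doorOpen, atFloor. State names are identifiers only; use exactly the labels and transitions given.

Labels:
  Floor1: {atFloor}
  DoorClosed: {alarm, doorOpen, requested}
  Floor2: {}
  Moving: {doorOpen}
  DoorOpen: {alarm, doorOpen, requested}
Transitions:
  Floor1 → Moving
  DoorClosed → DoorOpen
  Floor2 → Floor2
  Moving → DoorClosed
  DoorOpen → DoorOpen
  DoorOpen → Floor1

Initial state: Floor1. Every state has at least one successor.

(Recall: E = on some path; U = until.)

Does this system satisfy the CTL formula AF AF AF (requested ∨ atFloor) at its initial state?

States satisfying AF AF (requested ∨ atFloor): {Floor1, DoorClosed, Moving, DoorOpen}.
States satisfying AF AF AF (requested ∨ atFloor): {Floor1, DoorClosed, Moving, DoorOpen}.
Floor1 ∈ Sat(AF AF AF (requested ∨ atFloor)).

Satisfied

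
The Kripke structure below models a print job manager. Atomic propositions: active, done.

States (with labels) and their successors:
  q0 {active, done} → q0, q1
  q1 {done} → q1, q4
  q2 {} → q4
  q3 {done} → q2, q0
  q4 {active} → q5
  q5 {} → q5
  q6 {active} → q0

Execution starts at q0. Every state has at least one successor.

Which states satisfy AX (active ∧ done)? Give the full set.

States satisfying active ∧ done: {q0}.
States satisfying AX (active ∧ done): {q6}.

{q6}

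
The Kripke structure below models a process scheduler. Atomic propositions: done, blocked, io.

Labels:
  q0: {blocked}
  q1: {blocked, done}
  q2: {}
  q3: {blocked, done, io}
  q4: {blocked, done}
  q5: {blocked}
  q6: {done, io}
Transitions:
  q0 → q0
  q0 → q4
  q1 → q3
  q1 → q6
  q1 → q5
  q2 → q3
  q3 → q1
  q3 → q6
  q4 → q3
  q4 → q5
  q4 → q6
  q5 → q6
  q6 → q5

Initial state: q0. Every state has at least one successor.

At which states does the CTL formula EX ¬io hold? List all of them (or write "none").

{q0, q1, q3, q4, q6}

States satisfying ¬io: {q0, q1, q2, q4, q5}.
States satisfying EX ¬io: {q0, q1, q3, q4, q6}.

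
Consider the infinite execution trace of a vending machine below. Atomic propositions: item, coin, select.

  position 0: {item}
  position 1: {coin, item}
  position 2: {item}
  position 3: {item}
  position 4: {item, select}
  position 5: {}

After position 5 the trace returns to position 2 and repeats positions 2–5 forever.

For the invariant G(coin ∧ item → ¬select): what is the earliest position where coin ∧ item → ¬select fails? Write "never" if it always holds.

never

coin ∧ item → ¬select holds at every position 0..5, and those are all the positions the trace ever visits, so the invariant G(coin ∧ item → ¬select) is never violated.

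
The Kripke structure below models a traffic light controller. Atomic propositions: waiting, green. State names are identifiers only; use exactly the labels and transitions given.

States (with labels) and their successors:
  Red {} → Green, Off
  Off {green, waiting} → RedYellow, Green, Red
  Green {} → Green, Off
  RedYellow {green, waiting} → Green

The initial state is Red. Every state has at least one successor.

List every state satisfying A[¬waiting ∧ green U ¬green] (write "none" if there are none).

{Red, Green}

States satisfying ¬waiting ∧ green: ∅.
States satisfying ¬green: {Red, Green}.
States satisfying A[¬waiting ∧ green U ¬green]: {Red, Green}.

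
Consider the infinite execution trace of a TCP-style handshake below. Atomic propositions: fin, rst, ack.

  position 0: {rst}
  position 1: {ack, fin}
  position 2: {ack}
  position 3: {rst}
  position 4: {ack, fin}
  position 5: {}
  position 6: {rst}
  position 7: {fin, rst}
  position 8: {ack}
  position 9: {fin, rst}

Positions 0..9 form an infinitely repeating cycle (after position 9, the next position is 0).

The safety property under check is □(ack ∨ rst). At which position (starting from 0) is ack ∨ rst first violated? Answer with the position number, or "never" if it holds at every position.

5

Check ack ∨ rst at each position in order: 0 ✓, 1 ✓, 2 ✓, 3 ✓, 4 ✓.
At position 5 the labels are {}, so ack ∨ rst is false there. This is the first violation.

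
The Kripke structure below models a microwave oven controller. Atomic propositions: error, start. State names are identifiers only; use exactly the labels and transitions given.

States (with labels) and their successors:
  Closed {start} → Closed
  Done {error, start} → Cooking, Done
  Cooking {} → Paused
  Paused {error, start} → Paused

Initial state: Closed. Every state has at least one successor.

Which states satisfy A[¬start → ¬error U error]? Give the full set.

States satisfying ¬start → ¬error: {Closed, Done, Cooking, Paused}.
States satisfying error: {Done, Paused}.
States satisfying A[¬start → ¬error U error]: {Done, Cooking, Paused}.

{Done, Cooking, Paused}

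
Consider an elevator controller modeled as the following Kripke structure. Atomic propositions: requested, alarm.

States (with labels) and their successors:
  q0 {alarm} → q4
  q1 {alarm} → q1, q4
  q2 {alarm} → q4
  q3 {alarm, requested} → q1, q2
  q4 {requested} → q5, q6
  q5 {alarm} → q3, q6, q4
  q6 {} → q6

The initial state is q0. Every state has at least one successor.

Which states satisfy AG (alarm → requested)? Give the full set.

{q6}

States satisfying alarm → requested: {q3, q4, q6}.
States satisfying AG (alarm → requested): {q6}.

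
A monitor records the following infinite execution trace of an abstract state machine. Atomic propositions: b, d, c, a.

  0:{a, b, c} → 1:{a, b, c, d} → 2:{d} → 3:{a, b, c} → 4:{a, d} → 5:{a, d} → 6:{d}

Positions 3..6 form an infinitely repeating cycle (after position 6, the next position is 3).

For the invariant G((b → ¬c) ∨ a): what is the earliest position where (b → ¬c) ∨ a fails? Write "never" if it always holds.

never

(b → ¬c) ∨ a holds at every position 0..6, and those are all the positions the trace ever visits, so the invariant G((b → ¬c) ∨ a) is never violated.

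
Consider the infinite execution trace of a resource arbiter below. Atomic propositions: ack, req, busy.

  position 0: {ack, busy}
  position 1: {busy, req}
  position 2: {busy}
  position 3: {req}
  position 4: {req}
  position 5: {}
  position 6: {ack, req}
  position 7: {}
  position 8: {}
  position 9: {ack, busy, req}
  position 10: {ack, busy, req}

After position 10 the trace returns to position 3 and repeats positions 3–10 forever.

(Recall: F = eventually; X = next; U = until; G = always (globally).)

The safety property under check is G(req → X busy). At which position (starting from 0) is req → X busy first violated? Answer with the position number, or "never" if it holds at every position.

3

Check req → X busy at each position in order: 0 ✓, 1 ✓, 2 ✓.
At position 3 the labels are {req} and the next position 4 has {req}, so req → X busy is false there. This is the first violation.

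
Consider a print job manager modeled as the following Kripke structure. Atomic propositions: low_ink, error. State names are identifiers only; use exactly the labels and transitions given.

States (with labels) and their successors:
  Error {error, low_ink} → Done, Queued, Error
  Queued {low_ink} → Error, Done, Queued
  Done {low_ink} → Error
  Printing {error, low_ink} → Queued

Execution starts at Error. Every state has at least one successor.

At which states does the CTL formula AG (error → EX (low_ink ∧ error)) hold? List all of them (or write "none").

States satisfying error → EX (low_ink ∧ error): {Error, Queued, Done}.
States satisfying AG (error → EX (low_ink ∧ error)): {Error, Queued, Done}.

{Error, Queued, Done}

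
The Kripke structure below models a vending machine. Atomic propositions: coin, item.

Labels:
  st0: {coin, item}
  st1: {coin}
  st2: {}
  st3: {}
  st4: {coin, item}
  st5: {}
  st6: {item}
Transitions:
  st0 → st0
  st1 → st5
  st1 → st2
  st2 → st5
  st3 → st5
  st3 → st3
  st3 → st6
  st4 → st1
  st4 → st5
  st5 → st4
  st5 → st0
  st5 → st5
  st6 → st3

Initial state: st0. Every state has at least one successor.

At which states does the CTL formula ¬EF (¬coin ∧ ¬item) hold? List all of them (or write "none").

States satisfying ¬coin ∧ ¬item: {st2, st3, st5}.
States satisfying EF (¬coin ∧ ¬item): {st1, st2, st3, st4, st5, st6}.
States satisfying ¬EF (¬coin ∧ ¬item): {st0}.

{st0}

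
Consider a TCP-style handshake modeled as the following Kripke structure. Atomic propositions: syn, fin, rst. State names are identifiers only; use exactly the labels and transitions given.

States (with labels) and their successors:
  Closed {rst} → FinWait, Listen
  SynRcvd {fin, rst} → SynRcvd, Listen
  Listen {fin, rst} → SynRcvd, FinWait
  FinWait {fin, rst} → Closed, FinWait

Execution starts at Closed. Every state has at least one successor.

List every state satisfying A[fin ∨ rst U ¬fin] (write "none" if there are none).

{Closed}

States satisfying fin ∨ rst: {Closed, SynRcvd, Listen, FinWait}.
States satisfying ¬fin: {Closed}.
States satisfying A[fin ∨ rst U ¬fin]: {Closed}.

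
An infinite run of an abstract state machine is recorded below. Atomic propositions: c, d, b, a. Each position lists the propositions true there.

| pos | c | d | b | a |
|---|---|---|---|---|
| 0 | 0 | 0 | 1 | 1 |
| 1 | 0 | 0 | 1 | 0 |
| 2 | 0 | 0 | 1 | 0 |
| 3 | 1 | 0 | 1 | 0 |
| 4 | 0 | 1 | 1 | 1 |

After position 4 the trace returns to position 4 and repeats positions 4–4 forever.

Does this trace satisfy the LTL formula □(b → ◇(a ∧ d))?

Holds

b → ◇(a ∧ d) holds at every position 0..4, and those are all positions ever visited, so □(b → ◇(a ∧ d)) holds.
Positions where b holds: 0, 1, 2, 3, 4.
Check ◇(a ∧ d) at each: 0→ok, 1→ok, 2→ok, 3→ok, 4→ok.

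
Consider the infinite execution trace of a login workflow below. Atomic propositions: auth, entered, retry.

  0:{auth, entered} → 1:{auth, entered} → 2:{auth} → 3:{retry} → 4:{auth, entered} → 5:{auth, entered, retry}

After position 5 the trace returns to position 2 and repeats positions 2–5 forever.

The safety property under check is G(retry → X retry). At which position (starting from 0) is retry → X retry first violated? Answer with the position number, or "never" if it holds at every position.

Check retry → X retry at each position in order: 0 ✓, 1 ✓, 2 ✓.
At position 3 the labels are {retry} and the next position 4 has {auth, entered}, so retry → X retry is false there. This is the first violation.

3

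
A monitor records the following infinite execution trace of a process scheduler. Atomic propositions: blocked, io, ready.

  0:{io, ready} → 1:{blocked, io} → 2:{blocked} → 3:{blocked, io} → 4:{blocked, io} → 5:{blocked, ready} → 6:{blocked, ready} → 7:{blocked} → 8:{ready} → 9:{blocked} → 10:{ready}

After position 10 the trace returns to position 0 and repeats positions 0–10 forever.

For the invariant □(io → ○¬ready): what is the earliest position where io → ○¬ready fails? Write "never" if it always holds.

Check io → ○¬ready at each position in order: 0 ✓, 1 ✓, 2 ✓, 3 ✓.
At position 4 the labels are {blocked, io} and the next position 5 has {blocked, ready}, so io → ○¬ready is false there. This is the first violation.

4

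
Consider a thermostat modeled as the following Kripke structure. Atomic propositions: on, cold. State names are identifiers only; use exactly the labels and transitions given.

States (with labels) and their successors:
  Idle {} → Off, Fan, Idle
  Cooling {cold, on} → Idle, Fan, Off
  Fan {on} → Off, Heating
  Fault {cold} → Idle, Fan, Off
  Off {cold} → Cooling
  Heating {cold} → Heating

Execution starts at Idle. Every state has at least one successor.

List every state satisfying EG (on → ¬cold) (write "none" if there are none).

States satisfying on → ¬cold: {Idle, Fan, Fault, Off, Heating}.
States satisfying EG (on → ¬cold): {Idle, Fan, Fault, Heating}.

{Idle, Fan, Fault, Heating}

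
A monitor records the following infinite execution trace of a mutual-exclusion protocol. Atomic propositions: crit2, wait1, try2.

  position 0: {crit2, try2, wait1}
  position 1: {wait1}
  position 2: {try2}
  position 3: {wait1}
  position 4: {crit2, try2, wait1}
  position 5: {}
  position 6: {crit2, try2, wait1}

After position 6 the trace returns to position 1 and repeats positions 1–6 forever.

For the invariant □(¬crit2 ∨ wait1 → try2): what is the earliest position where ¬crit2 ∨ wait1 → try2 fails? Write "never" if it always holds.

Check ¬crit2 ∨ wait1 → try2 at each position in order: 0 ✓.
At position 1 the labels are {wait1}, so ¬crit2 ∨ wait1 → try2 is false there. This is the first violation.

1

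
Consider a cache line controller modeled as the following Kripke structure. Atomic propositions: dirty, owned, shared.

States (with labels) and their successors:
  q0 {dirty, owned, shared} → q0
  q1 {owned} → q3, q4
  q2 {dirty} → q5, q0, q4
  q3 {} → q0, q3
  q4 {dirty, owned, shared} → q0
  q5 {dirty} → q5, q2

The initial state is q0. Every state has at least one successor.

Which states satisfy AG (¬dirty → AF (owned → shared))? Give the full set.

{q0, q1, q2, q3, q4, q5}

States satisfying ¬dirty → AF (owned → shared): {q0, q1, q2, q3, q4, q5}.
States satisfying AG (¬dirty → AF (owned → shared)): {q0, q1, q2, q3, q4, q5}.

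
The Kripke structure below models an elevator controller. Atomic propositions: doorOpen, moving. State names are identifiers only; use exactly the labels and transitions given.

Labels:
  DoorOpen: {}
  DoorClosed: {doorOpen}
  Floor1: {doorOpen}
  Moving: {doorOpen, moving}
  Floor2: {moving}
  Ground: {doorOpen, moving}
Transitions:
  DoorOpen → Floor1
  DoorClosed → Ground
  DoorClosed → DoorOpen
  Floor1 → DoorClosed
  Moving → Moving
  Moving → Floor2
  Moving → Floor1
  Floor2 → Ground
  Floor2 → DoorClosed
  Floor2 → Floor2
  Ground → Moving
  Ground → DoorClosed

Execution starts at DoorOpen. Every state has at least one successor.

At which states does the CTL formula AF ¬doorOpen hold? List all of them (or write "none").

States satisfying ¬doorOpen: {DoorOpen, Floor2}.
States satisfying AF ¬doorOpen: {DoorOpen, Floor2}.

{DoorOpen, Floor2}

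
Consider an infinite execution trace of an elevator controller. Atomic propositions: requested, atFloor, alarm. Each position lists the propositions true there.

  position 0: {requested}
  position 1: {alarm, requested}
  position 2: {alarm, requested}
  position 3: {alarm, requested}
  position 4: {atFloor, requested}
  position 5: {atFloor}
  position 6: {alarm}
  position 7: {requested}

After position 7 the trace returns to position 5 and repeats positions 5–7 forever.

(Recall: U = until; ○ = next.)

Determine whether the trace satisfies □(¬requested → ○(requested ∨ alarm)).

¬requested → ○(requested ∨ alarm) holds at every position 0..7, and those are all positions ever visited, so □(¬requested → ○(requested ∨ alarm)) holds.
Positions where ¬requested holds: 5, 6.
Check ○(requested ∨ alarm) at each: 5→ok, 6→ok.

Satisfied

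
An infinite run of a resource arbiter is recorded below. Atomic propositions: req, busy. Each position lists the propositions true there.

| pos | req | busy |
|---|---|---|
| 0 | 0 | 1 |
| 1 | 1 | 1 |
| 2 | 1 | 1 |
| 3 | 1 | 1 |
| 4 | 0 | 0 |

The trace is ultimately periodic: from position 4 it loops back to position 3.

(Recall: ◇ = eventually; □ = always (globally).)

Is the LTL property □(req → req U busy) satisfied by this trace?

req → req U busy holds at every position 0..4, and those are all positions ever visited, so □(req → req U busy) holds.
Positions where req holds: 1, 2, 3.
Check req U busy at each: 1→ok, 2→ok, 3→ok.

Holds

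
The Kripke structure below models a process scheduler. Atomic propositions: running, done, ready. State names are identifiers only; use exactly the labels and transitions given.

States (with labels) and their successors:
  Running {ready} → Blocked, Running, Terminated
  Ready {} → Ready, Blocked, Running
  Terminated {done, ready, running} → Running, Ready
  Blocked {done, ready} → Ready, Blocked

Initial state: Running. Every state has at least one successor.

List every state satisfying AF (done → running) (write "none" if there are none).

{Running, Ready, Terminated}

States satisfying done → running: {Running, Ready, Terminated}.
States satisfying AF (done → running): {Running, Ready, Terminated}.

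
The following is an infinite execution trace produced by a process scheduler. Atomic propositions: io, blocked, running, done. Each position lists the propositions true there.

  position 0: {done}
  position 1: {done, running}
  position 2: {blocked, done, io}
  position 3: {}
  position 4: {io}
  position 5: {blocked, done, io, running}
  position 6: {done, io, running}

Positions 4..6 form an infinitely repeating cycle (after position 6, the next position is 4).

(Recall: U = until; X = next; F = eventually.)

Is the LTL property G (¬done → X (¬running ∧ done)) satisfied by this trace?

No

¬done → X (¬running ∧ done) must hold at every position from 0 onward. It fails at position 3, so G (¬done → X (¬running ∧ done)) is false.
Positions where ¬done holds: 3, 4.
Check X (¬running ∧ done) at each: 3→fails, 4→fails.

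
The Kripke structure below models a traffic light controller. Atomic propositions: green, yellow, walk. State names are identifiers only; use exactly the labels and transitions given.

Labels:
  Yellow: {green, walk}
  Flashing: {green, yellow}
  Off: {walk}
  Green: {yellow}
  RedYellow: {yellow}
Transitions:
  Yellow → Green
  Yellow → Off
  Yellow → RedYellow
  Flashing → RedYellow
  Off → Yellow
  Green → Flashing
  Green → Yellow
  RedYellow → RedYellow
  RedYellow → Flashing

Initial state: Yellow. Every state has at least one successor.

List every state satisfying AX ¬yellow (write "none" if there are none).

{Off}

States satisfying ¬yellow: {Yellow, Off}.
States satisfying AX ¬yellow: {Off}.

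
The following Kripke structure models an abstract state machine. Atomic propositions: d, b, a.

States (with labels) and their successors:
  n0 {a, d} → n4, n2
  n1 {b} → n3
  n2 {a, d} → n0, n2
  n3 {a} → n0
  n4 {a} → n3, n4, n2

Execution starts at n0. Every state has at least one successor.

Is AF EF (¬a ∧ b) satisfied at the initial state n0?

Does not hold

States satisfying EF (¬a ∧ b): {n1}.
States satisfying AF EF (¬a ∧ b): {n1}.
There is a path from n0 along which EF (¬a ∧ b) never holds.
n0 ∉ Sat(AF EF (¬a ∧ b)).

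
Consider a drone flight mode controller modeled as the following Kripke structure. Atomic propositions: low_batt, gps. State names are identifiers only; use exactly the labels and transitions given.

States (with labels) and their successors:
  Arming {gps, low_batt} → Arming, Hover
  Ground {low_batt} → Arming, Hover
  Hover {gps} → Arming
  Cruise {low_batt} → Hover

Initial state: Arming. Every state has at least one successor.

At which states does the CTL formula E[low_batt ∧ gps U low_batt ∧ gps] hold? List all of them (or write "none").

{Arming}

States satisfying low_batt ∧ gps: {Arming}.
States satisfying E[low_batt ∧ gps U low_batt ∧ gps]: {Arming}.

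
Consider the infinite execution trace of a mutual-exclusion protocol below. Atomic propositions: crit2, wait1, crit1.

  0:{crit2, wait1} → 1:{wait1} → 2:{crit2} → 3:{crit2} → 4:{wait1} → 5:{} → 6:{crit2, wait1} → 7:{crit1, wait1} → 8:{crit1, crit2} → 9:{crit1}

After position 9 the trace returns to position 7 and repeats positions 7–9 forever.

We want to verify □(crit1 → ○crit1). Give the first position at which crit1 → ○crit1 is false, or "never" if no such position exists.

never

crit1 → ○crit1 holds at every position 0..9, and those are all the positions the trace ever visits, so the invariant □(crit1 → ○crit1) is never violated.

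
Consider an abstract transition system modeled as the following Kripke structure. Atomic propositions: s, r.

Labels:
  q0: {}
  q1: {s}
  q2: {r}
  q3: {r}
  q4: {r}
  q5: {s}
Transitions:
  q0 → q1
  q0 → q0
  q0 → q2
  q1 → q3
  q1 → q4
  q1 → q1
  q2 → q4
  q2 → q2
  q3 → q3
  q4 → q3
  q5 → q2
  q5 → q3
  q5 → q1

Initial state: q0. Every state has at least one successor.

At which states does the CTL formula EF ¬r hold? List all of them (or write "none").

States satisfying ¬r: {q0, q1, q5}.
States satisfying EF ¬r: {q0, q1, q5}.

{q0, q1, q5}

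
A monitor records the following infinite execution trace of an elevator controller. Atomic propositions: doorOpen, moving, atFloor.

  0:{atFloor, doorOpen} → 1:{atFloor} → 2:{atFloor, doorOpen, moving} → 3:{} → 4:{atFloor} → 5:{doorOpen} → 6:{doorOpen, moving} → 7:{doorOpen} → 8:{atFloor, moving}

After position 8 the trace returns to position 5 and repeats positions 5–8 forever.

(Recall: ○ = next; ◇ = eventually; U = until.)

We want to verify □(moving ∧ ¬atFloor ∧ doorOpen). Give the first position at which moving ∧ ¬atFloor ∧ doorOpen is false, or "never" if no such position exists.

0

At position 0 the labels are {atFloor, doorOpen}, so moving ∧ ¬atFloor ∧ doorOpen is false there. This is the first violation.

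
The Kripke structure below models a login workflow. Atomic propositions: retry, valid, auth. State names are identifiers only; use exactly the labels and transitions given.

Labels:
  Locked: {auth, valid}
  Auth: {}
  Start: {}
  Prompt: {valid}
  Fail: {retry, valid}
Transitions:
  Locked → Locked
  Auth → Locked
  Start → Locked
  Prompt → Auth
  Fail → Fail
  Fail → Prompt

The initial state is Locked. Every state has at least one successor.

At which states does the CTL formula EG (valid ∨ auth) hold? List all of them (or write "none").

States satisfying valid ∨ auth: {Locked, Prompt, Fail}.
States satisfying EG (valid ∨ auth): {Locked, Fail}.

{Locked, Fail}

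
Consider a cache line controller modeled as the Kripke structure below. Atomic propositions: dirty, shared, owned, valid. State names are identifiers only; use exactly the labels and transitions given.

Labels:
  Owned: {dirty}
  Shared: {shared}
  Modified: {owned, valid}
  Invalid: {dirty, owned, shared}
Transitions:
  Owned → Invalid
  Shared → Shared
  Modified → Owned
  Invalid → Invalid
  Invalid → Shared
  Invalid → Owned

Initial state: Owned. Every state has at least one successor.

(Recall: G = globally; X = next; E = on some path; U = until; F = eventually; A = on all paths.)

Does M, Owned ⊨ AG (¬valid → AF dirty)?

States satisfying ¬valid → AF dirty: {Owned, Modified, Invalid}.
States satisfying AG (¬valid → AF dirty): ∅.
Shared is reachable from Owned and violates ¬valid → AF dirty, so AG fails at Owned.
Owned ∉ Sat(AG (¬valid → AF dirty)).

No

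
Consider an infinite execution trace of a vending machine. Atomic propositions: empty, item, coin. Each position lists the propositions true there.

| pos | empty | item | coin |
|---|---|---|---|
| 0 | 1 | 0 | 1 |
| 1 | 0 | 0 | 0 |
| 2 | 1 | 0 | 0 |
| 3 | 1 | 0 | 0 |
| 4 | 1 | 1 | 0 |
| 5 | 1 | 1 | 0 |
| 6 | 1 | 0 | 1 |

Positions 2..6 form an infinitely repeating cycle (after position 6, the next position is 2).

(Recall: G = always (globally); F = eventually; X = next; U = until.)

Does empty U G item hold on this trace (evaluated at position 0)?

Violated

Walking from position 0: at position 1, G item has not yet held and empty fails, so empty U G item is false.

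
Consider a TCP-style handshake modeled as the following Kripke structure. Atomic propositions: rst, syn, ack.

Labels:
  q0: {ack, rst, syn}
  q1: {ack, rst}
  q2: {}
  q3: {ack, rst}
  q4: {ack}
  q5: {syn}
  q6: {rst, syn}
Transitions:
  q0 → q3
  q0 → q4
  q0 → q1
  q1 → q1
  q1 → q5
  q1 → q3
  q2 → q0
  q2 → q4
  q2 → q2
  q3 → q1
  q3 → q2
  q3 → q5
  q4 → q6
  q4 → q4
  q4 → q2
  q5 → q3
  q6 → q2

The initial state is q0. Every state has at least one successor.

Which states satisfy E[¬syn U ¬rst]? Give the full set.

{q1, q2, q3, q4, q5}

States satisfying ¬syn: {q1, q2, q3, q4}.
States satisfying ¬rst: {q2, q4, q5}.
States satisfying E[¬syn U ¬rst]: {q1, q2, q3, q4, q5}.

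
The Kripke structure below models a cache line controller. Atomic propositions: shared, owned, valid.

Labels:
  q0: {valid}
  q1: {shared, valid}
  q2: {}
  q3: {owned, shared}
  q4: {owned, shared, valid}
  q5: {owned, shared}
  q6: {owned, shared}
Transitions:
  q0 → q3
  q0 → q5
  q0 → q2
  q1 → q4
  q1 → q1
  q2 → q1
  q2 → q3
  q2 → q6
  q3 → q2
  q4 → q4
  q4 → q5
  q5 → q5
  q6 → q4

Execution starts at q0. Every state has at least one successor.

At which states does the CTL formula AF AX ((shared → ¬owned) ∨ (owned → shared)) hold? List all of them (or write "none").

{q0, q1, q2, q3, q4, q5, q6}

States satisfying AX ((shared → ¬owned) ∨ (owned → shared)): {q0, q1, q2, q3, q4, q5, q6}.
States satisfying AF AX ((shared → ¬owned) ∨ (owned → shared)): {q0, q1, q2, q3, q4, q5, q6}.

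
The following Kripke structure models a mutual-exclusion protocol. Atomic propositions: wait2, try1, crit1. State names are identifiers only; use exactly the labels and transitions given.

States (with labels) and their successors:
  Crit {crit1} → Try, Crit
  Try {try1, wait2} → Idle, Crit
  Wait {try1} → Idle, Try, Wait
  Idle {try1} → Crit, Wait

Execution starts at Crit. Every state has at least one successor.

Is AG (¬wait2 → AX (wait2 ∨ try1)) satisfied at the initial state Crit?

Does not hold

States satisfying ¬wait2 → AX (wait2 ∨ try1): {Try, Wait}.
States satisfying AG (¬wait2 → AX (wait2 ∨ try1)): ∅.
Crit is reachable from Crit and violates ¬wait2 → AX (wait2 ∨ try1), so AG fails at Crit.
Crit ∉ Sat(AG (¬wait2 → AX (wait2 ∨ try1))).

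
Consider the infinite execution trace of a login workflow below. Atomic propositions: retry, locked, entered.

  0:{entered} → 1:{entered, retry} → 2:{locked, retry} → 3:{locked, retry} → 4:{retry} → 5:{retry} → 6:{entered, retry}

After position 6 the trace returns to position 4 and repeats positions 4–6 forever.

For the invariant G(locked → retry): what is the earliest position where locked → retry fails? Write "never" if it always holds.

locked → retry holds at every position 0..6, and those are all the positions the trace ever visits, so the invariant G(locked → retry) is never violated.

never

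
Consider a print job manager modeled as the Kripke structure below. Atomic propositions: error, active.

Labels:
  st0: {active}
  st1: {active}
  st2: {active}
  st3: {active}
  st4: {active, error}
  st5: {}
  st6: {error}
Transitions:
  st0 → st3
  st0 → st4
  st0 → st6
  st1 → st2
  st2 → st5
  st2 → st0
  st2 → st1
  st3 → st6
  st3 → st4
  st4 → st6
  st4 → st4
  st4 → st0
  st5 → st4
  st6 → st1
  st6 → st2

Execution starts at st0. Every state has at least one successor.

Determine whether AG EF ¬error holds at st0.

Satisfied

States satisfying EF ¬error: {st0, st1, st2, st3, st4, st5, st6}.
States satisfying AG EF ¬error: {st0, st1, st2, st3, st4, st5, st6}.
Every state reachable from st0 satisfies EF ¬error.
st0 ∈ Sat(AG EF ¬error).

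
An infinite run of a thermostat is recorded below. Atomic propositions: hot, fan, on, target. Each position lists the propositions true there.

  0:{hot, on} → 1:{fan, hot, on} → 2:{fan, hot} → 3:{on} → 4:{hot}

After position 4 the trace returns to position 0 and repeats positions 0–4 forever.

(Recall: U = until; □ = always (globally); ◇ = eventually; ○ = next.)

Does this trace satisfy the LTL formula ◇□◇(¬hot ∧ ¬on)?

□◇(¬hot ∧ ¬on) is false at every position 0..4, so it never becomes true and ◇□◇(¬hot ∧ ¬on) fails.

Does not hold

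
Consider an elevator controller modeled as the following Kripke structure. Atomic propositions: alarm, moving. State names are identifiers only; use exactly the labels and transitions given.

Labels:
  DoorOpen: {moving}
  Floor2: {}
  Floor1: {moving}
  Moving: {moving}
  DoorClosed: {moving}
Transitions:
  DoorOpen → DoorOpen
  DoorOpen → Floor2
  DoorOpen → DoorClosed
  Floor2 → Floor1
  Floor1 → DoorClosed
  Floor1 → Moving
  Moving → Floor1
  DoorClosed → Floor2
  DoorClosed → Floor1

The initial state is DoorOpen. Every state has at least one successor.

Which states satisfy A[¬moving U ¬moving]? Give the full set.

States satisfying ¬moving: {Floor2}.
States satisfying A[¬moving U ¬moving]: {Floor2}.

{Floor2}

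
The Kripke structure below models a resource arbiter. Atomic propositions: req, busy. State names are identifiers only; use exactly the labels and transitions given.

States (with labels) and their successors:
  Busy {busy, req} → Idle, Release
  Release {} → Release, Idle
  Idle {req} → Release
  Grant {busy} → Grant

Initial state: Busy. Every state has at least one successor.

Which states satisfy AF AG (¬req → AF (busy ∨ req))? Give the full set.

States satisfying AG (¬req → AF (busy ∨ req)): {Grant}.
States satisfying AF AG (¬req → AF (busy ∨ req)): {Grant}.

{Grant}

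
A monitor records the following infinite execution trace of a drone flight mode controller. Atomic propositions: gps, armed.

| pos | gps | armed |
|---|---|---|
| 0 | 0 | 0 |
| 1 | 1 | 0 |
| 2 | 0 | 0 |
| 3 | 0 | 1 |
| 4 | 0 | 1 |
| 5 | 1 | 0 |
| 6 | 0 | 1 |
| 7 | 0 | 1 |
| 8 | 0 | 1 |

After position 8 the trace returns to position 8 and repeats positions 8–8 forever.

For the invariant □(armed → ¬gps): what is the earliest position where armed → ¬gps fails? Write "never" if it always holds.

never

armed → ¬gps holds at every position 0..8, and those are all the positions the trace ever visits, so the invariant □(armed → ¬gps) is never violated.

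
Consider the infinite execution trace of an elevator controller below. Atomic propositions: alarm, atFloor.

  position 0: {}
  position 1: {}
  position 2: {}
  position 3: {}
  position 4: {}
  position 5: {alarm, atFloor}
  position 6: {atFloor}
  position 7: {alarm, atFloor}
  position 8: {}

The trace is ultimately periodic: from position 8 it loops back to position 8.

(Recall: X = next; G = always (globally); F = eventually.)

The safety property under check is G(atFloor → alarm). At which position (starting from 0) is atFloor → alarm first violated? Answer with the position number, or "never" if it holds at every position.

Check atFloor → alarm at each position in order: 0 ✓, 1 ✓, 2 ✓, 3 ✓, 4 ✓, 5 ✓.
At position 6 the labels are {atFloor}, so atFloor → alarm is false there. This is the first violation.

6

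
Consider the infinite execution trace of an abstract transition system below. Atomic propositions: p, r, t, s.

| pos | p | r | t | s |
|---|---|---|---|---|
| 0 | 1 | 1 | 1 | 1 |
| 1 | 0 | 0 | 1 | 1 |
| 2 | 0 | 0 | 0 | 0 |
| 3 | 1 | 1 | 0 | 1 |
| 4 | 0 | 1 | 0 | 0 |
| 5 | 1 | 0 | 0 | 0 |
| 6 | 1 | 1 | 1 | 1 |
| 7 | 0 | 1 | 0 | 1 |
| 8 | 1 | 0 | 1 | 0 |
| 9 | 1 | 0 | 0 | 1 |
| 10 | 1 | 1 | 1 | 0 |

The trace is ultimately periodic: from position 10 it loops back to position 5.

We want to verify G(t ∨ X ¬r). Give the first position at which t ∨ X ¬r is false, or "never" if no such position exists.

2

Check t ∨ X ¬r at each position in order: 0 ✓, 1 ✓.
At position 2 the labels are {} and the next position 3 has {p, r, s}, so t ∨ X ¬r is false there. This is the first violation.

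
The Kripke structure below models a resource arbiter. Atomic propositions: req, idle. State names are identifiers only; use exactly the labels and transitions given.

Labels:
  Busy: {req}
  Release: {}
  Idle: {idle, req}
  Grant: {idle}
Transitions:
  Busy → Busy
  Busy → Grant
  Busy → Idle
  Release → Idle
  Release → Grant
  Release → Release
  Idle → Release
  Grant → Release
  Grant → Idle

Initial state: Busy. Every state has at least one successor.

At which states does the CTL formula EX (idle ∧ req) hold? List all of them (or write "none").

{Busy, Release, Grant}

States satisfying idle ∧ req: {Idle}.
States satisfying EX (idle ∧ req): {Busy, Release, Grant}.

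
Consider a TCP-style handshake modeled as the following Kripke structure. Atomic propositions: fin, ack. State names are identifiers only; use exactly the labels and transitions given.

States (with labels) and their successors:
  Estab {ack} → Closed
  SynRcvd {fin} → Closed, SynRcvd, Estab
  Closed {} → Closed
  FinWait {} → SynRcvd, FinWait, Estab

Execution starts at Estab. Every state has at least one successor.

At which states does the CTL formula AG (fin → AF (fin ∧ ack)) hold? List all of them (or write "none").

{Estab, Closed}

States satisfying fin → AF (fin ∧ ack): {Estab, Closed, FinWait}.
States satisfying AG (fin → AF (fin ∧ ack)): {Estab, Closed}.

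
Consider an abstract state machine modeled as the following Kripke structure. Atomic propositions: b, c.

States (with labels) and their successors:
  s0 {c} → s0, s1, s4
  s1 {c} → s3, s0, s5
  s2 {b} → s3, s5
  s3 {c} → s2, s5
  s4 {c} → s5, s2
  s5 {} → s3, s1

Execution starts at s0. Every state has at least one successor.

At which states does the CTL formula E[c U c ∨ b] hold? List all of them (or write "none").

States satisfying c: {s0, s1, s3, s4}.
States satisfying c ∨ b: {s0, s1, s2, s3, s4}.
States satisfying E[c U c ∨ b]: {s0, s1, s2, s3, s4}.

{s0, s1, s2, s3, s4}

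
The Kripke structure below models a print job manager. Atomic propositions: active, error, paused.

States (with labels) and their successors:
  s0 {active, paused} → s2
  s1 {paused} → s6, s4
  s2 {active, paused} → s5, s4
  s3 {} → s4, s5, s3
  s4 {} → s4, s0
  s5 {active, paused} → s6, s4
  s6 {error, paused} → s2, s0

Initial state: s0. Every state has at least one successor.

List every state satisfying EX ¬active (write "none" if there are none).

States satisfying ¬active: {s1, s3, s4, s6}.
States satisfying EX ¬active: {s1, s2, s3, s4, s5}.

{s1, s2, s3, s4, s5}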